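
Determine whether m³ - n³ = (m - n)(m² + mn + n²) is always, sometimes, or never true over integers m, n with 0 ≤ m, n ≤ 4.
The identity holds for every pair in the range. For instance at (m, n) = (4, 2): both sides equal 56.

Answer: Always true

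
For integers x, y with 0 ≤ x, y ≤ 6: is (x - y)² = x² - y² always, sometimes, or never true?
Sometimes true

It holds at (x, y) = (0, 0) (both sides equal 0), but fails at (x, y) = (0, 3) (LHS = 9, RHS = -9).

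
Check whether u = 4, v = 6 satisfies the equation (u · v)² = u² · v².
Holds

Substituting u = 4, v = 6:

LHS = (4 · 6)² = 576
RHS = 4² · 6² = 576

LHS = RHS, so the equation holds at this point.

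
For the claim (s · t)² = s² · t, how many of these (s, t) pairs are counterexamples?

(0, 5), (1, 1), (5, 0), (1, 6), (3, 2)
2

Testing each pair:
(0, 5): LHS = 0, RHS = 0 → satisfies claim
(1, 1): LHS = 1, RHS = 1 → satisfies claim
(5, 0): LHS = 0, RHS = 0 → satisfies claim
(1, 6): LHS = 36, RHS = 6 → counterexample
(3, 2): LHS = 36, RHS = 18 → counterexample

That makes 2 counterexamples.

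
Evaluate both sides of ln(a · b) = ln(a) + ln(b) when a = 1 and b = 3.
LHS = ln(1 · 3) = ln(3) ≈ 1.099
RHS = ln(1) + ln(3) = ln(3) ≈ 1.099

LHS = RHS: the two sides agree.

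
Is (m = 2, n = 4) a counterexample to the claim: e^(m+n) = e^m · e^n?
No

Substituting m = 2, n = 4:
LHS = e^(2+4) = e^6 ≈ 403.4
RHS = e^2 · e^4 = e^6 ≈ 403.4

The sides agree, so this pair does not disprove the claim.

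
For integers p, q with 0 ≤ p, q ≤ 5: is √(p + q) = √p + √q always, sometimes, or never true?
Sometimes true

It holds at (p, q) = (0, 1) (both sides equal 1), but fails at (p, q) = (1, 3) (LHS = 2, RHS = 1 + √(3) ≈ 2.732).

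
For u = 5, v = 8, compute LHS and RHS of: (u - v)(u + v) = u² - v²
LHS = (5 - 8)(5 + 8) = -39
RHS = 5² - 8² = -39

LHS = RHS: the two sides agree.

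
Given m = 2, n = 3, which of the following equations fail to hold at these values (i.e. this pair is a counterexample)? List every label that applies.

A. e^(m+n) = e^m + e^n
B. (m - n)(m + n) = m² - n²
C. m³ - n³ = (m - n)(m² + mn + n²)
Evaluating each claim at the given values:
A. LHS = e^5 ≈ 148.4, RHS = e^2 + e^3 ≈ 27.47 → fails here (LHS ≠ RHS)
B. LHS = -5, RHS = -5 → holds here (LHS = RHS)
C. LHS = -19, RHS = -19 → holds here (LHS = RHS)

Answer: A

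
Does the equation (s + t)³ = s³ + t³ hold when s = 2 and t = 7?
Substituting s = 2, t = 7:

LHS = (2 + 7)³ = 729
RHS = 2³ + 7³ = 351

LHS ≠ RHS, so the equation does not hold at this point.

Answer: Fails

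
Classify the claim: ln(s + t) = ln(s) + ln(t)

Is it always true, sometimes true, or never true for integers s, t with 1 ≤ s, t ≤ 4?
It holds at (s, t) = (2, 2) (both sides equal ln(4) ≈ 1.386), but fails at (s, t) = (4, 2) (LHS = ln(6) ≈ 1.792, RHS = ln(2) + ln(4) ≈ 2.079).

Answer: Sometimes true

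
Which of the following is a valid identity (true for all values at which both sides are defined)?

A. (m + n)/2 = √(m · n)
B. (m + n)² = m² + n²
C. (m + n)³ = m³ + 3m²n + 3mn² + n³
C

A: fails at (2, 4) — LHS = 3, RHS = 2·√(2) ≈ 2.828.
B: fails at (3, 3) — LHS = 36, RHS = 18.
C: holds — e.g. at (1, 4), both sides equal 125.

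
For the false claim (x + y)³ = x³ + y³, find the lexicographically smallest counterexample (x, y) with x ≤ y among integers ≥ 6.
(x, y) = (6, 6)

Substituting (6, 6) into the claim:
LHS = (6 + 6)³ = 1728
RHS = 6³ + 6³ = 432

Since LHS ≠ RHS, this pair disproves the claim, and no lexicographically smaller pair (x ≤ y, integers ≥ 6) does.

For instance (9, 11) is also a counterexample (LHS = 8000, RHS = 2060), but it's lexicographically larger.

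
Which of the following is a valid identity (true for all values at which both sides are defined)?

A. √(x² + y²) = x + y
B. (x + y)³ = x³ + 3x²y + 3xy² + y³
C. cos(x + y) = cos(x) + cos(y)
B

A: fails at (5, 8) — LHS = √(89) ≈ 9.434, RHS = 13.
B: holds — e.g. at (2, 4), both sides equal 216.
C: fails at (4, 4) — LHS = cos(8) ≈ -0.1455, RHS = 2·cos(4) ≈ -1.307.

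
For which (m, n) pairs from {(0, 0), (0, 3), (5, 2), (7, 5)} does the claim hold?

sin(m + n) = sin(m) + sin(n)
(0, 0), (0, 3)

Testing each pair:
(0, 0): LHS = 0, RHS = 0 → holds
(0, 3): LHS = sin(3) ≈ 0.1411, RHS = sin(3) ≈ 0.1411 → holds
(5, 2): LHS = sin(7) ≈ 0.657, RHS = sin(5) + sin(2) ≈ -0.04963 → fails
(7, 5): LHS = sin(12) ≈ -0.5366, RHS = sin(5) + sin(7) ≈ -0.3019 → fails

2 of 4 pairs satisfy the claim.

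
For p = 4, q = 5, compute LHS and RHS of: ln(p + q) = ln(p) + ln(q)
LHS = ln(4 + 5) = ln(9) ≈ 2.197
RHS = ln(4) + ln(5) ≈ 2.996

LHS ≠ RHS (they differ by about 0.7985), so the equation does not hold here.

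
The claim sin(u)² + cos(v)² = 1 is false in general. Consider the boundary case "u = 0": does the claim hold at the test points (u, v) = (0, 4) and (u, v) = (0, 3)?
No, fails at both test points

At (0, 4): LHS = cos(4)² ≈ 0.4272 ≠ RHS = 1
At (0, 3): LHS = cos(3)² ≈ 0.9801 ≠ RHS = 1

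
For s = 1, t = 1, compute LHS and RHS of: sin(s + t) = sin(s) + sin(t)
LHS = sin(1 + 1) = sin(2) ≈ 0.9093
RHS = sin(1) + sin(1) = 2·sin(1) ≈ 1.683

LHS ≠ RHS (they differ by about 0.7736), so the equation does not hold here.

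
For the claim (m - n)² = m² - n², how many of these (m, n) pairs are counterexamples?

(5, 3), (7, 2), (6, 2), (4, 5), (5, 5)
4

Testing each pair:
(5, 3): LHS = 4, RHS = 16 → counterexample
(7, 2): LHS = 25, RHS = 45 → counterexample
(6, 2): LHS = 16, RHS = 32 → counterexample
(4, 5): LHS = 1, RHS = -9 → counterexample
(5, 5): LHS = 0, RHS = 0 → satisfies claim

That makes 4 counterexamples.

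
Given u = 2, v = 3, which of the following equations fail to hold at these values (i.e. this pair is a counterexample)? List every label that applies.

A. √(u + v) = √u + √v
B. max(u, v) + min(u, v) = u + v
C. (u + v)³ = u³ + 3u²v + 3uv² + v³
A

Evaluating each claim at the given values:
A. LHS = √(5) ≈ 2.236, RHS = √(2) + √(3) ≈ 3.146 → fails here (LHS ≠ RHS)
B. LHS = 5, RHS = 5 → holds here (LHS = RHS)
C. LHS = 125, RHS = 125 → holds here (LHS = RHS)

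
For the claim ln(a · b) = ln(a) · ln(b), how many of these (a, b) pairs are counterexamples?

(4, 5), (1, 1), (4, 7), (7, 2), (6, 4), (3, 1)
Testing each pair:
(4, 5): LHS = ln(20) ≈ 2.996, RHS = ln(4)·ln(5) ≈ 2.231 → counterexample
(1, 1): LHS = 0, RHS = 0 → satisfies claim
(4, 7): LHS = ln(28) ≈ 3.332, RHS = ln(4)·ln(7) ≈ 2.698 → counterexample
(7, 2): LHS = ln(14) ≈ 2.639, RHS = ln(2)·ln(7) ≈ 1.349 → counterexample
(6, 4): LHS = ln(24) ≈ 3.178, RHS = ln(4)·ln(6) ≈ 2.484 → counterexample
(3, 1): LHS = ln(3) ≈ 1.099, RHS = 0 → counterexample

That makes 5 counterexamples.

Answer: 5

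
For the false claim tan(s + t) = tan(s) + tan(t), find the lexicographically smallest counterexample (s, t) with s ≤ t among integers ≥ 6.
Substituting (6, 6) into the claim:
LHS = tan(6 + 6) = tan(12) ≈ -0.6359
RHS = tan(6) + tan(6) = 2·tan(6) ≈ -0.582

Since LHS ≠ RHS, this pair disproves the claim, and no lexicographically smaller pair (s ≤ t, integers ≥ 6) does.

For instance (8, 12) is also a counterexample (LHS = tan(20) ≈ 2.237, RHS = tan(8) + tan(12) ≈ -7.436), but it's lexicographically larger.

Answer: (s, t) = (6, 6)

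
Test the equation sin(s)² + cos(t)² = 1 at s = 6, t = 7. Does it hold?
Fails

Substituting s = 6, t = 7:

LHS = sin(6)² + cos(7)² ≈ 0.6464
RHS = 1

LHS ≠ RHS, so the equation does not hold at this point.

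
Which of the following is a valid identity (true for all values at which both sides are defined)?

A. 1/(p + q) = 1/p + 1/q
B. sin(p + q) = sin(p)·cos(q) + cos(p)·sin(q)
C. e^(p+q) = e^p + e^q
A: fails at (4, 4) — LHS = 1/8, RHS = 1/2.
B: holds — e.g. at (3, 3), both sides equal sin(6) ≈ -0.2794.
C: fails at (1, 3) — LHS = e^4 ≈ 54.6, RHS = e + e^3 ≈ 22.8.

Answer: B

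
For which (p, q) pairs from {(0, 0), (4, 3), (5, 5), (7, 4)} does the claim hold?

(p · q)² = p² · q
(0, 0)

Testing each pair:
(0, 0): LHS = 0, RHS = 0 → holds
(4, 3): LHS = 144, RHS = 48 → fails
(5, 5): LHS = 625, RHS = 125 → fails
(7, 4): LHS = 784, RHS = 196 → fails

1 of 4 pairs satisfies the claim.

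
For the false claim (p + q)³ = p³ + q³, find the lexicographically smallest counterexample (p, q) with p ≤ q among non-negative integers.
At (0, 7): both sides equal 343, so it holds there.

Substituting (1, 1) into the claim:
LHS = (1 + 1)³ = 8
RHS = 1³ + 1³ = 2

Since LHS ≠ RHS, this pair disproves the claim, and no lexicographically smaller pair (p ≤ q, non-negative integers) does.

For instance (1, 3) is also a counterexample (LHS = 64, RHS = 28), but it's lexicographically larger.

Answer: (p, q) = (1, 1)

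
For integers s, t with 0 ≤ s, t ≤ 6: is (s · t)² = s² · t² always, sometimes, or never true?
The identity holds for every pair in the range. For instance at (s, t) = (5, 1): both sides equal 25.

Answer: Always true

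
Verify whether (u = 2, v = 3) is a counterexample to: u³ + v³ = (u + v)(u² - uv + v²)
No

Substituting u = 2, v = 3:
LHS = 2³ + 3³ = 35
RHS = (2 + 3)(2² - 2·3 + 3²) = 35

The sides agree, so this pair does not disprove the claim.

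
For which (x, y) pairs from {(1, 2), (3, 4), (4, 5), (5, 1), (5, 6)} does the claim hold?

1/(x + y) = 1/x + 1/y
Testing each pair:
(1, 2): LHS = 1/3, RHS = 3/2 → fails
(3, 4): LHS = 1/7, RHS = 7/12 → fails
(4, 5): LHS = 1/9, RHS = 9/20 → fails
(5, 1): LHS = 1/6, RHS = 6/5 → fails
(5, 6): LHS = 1/11, RHS = 11/30 → fails

No pair satisfies the claim.

Answer: None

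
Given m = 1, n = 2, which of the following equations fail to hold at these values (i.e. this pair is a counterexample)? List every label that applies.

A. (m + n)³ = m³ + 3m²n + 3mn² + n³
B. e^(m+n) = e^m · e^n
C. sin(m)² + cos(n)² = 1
Evaluating each claim at the given values:
A. LHS = 27, RHS = 27 → holds here (LHS = RHS)
B. LHS = e^3 ≈ 20.09, RHS = e^3 ≈ 20.09 → holds here (LHS = RHS)
C. LHS = cos(2)² + sin(1)² ≈ 0.8813, RHS = 1 → fails here (LHS ≠ RHS)

Answer: C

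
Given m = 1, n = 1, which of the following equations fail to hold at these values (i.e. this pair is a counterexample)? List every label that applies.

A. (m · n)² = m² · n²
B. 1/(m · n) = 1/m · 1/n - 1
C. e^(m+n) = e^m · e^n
Evaluating each claim at the given values:
A. LHS = 1, RHS = 1 → holds here (LHS = RHS)
B. LHS = 1, RHS = 0 → fails here (LHS ≠ RHS)
C. LHS = e^2 ≈ 7.389, RHS = e^2 ≈ 7.389 → holds here (LHS = RHS)

Answer: B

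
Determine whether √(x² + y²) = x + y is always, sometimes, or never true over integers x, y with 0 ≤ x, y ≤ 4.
Sometimes true

It holds at (x, y) = (2, 0) (both sides equal 2), but fails at (x, y) = (2, 4) (LHS = 2·√(5) ≈ 4.472, RHS = 6).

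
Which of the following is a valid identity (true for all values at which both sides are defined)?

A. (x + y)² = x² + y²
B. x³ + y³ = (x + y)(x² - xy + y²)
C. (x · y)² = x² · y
B

A: fails at (2, 5) — LHS = 49, RHS = 29.
B: holds — e.g. at (1, 2), both sides equal 9.
C: fails at (1, 5) — LHS = 25, RHS = 5.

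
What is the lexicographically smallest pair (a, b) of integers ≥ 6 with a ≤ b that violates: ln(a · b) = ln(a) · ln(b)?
(a, b) = (6, 6)

Substituting (6, 6) into the claim:
LHS = ln(6 · 6) = ln(36) ≈ 3.584
RHS = ln(6) · ln(6) = ln(6)² ≈ 3.21

Since LHS ≠ RHS, this pair disproves the claim, and no lexicographically smaller pair (a ≤ b, integers ≥ 6) does.

For instance (10, 13) is also a counterexample (LHS = ln(130) ≈ 4.868, RHS = ln(10)·ln(13) ≈ 5.906), but it's lexicographically larger.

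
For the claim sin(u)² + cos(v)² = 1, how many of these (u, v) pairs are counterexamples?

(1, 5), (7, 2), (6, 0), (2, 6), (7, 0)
Testing each pair:
(1, 5): LHS = cos(5)² + sin(1)² ≈ 0.7885, RHS = 1 → counterexample
(7, 2): LHS = cos(2)² + sin(7)² ≈ 0.6048, RHS = 1 → counterexample
(6, 0): LHS = sin(6)² + 1 ≈ 1.078, RHS = 1 → counterexample
(2, 6): LHS = sin(2)² + cos(6)² ≈ 1.749, RHS = 1 → counterexample
(7, 0): LHS = sin(7)² + 1 ≈ 1.432, RHS = 1 → counterexample

That makes 5 counterexamples.

Answer: 5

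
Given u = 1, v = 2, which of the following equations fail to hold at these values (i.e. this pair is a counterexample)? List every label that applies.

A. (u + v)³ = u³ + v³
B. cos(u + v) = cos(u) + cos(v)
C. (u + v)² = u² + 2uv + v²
A, B

Evaluating each claim at the given values:
A. LHS = 27, RHS = 9 → fails here (LHS ≠ RHS)
B. LHS = cos(3) ≈ -0.99, RHS = cos(2) + cos(1) ≈ 0.1242 → fails here (LHS ≠ RHS)
C. LHS = 9, RHS = 9 → holds here (LHS = RHS)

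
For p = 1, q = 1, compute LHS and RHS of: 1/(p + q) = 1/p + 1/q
LHS = 1/(1 + 1) = 1/2
RHS = 1/1 + 1/1 = 2

LHS ≠ RHS, so the equation does not hold here.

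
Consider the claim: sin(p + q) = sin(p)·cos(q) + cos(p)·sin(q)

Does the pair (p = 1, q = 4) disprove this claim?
Substituting p = 1, q = 4:
LHS = sin(1 + 4) = sin(5) ≈ -0.9589
RHS = sin(1)·cos(4) + cos(1)·sin(4) = sin(1)·cos(4) + sin(4)·cos(1) ≈ -0.9589

The sides agree, so this pair does not disprove the claim.

Answer: No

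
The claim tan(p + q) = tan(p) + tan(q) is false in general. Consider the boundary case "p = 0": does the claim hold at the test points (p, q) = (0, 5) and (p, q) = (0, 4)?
Yes, holds at both test points

At (0, 5): LHS = tan(5) ≈ -3.381, RHS = tan(5) ≈ -3.381 → equal
At (0, 4): LHS = tan(4) ≈ 1.158, RHS = tan(4) ≈ 1.158 → equal

So the claim does hold at both of these boundary points, even though it is not an identity.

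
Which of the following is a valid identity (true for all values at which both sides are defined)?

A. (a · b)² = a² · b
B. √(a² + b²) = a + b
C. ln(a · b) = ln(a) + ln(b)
C

A: fails at (1, 3) — LHS = 9, RHS = 3.
B: fails at (4, 4) — LHS = 4·√(2) ≈ 5.657, RHS = 8.
C: holds — e.g. at (1, 4), both sides equal ln(4) ≈ 1.386.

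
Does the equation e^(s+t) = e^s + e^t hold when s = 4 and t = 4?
Fails

Substituting s = 4, t = 4:

LHS = e^(4+4) = e^8 ≈ 2981
RHS = e^4 + e^4 = 2·e^4 ≈ 109.2

LHS ≠ RHS, so the equation does not hold at this point.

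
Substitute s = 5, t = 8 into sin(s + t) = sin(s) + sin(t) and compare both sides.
LHS = sin(5 + 8) = sin(13) ≈ 0.4202
RHS = sin(5) + sin(8) ≈ 0.03043

LHS ≠ RHS (they differ by about 0.3897), so the equation does not hold here.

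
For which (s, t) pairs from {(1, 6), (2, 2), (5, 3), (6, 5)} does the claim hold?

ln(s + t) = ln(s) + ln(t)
Testing each pair:
(1, 6): LHS = ln(7) ≈ 1.946, RHS = ln(6) ≈ 1.792 → fails
(2, 2): LHS = ln(4) ≈ 1.386, RHS = 2·ln(2) ≈ 1.386 → holds
(5, 3): LHS = ln(8) ≈ 2.079, RHS = ln(3) + ln(5) ≈ 2.708 → fails
(6, 5): LHS = ln(11) ≈ 2.398, RHS = ln(5) + ln(6) ≈ 3.401 → fails

1 of 4 pairs satisfies the claim.

Answer: (2, 2)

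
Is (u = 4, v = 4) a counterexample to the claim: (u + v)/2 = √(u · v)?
No

Substituting u = 4, v = 4:
LHS = (4 + 4)/2 = 4
RHS = √(4 · 4) = 4

The sides agree, so this pair does not disprove the claim.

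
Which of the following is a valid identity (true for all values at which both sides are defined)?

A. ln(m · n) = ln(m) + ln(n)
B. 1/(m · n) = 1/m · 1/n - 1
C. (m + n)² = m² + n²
A

A: holds — e.g. at (2, 4), both sides equal ln(8) ≈ 2.079.
B: fails at (3, 7) — LHS = 1/21, RHS = -20/21.
C: fails at (1, 4) — LHS = 25, RHS = 17.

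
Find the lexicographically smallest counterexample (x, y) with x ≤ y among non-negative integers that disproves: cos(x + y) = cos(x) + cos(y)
(x, y) = (0, 0)

Substituting (0, 0) into the claim:
LHS = cos(0 + 0) = 1
RHS = cos(0) + cos(0) = 2

Since LHS ≠ RHS, this pair disproves the claim, and no lexicographically smaller pair (x ≤ y, non-negative integers) does.

For instance (3, 4) is also a counterexample (LHS = cos(7) ≈ 0.7539, RHS = cos(3) + cos(4) ≈ -1.644), but it's lexicographically larger.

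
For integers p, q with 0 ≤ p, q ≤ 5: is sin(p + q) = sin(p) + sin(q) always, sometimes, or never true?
It holds at (p, q) = (0, 5) (both sides equal sin(5) ≈ -0.9589), but fails at (p, q) = (3, 4) (LHS = sin(7) ≈ 0.657, RHS = sin(4) + sin(3) ≈ -0.6157).

Answer: Sometimes true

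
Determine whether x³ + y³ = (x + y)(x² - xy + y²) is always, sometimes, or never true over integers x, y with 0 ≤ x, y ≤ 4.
The identity holds for every pair in the range. For instance at (x, y) = (3, 3): both sides equal 54.

Answer: Always true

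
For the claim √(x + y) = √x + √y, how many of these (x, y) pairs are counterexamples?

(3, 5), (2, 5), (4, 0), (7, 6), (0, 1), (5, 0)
3

Testing each pair:
(3, 5): LHS = 2·√(2) ≈ 2.828, RHS = √(3) + √(5) ≈ 3.968 → counterexample
(2, 5): LHS = √(7) ≈ 2.646, RHS = √(2) + √(5) ≈ 3.65 → counterexample
(4, 0): LHS = 2, RHS = 2 → satisfies claim
(7, 6): LHS = √(13) ≈ 3.606, RHS = √(6) + √(7) ≈ 5.095 → counterexample
(0, 1): LHS = 1, RHS = 1 → satisfies claim
(5, 0): LHS = √(5) ≈ 2.236, RHS = √(5) ≈ 2.236 → satisfies claim

That makes 3 counterexamples.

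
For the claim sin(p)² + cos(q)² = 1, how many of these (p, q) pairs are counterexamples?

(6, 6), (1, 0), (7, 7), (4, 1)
2

Testing each pair:
(6, 6): LHS = sin(6)² + cos(6)² = 1, RHS = 1 → satisfies claim
(1, 0): LHS = sin(1)² + 1 ≈ 1.708, RHS = 1 → counterexample
(7, 7): LHS = sin(7)² + cos(7)² = 1, RHS = 1 → satisfies claim
(4, 1): LHS = cos(1)² + sin(4)² ≈ 0.8647, RHS = 1 → counterexample

That makes 2 counterexamples.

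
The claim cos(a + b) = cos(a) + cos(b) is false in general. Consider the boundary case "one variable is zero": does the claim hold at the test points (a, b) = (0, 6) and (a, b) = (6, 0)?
No, fails at both test points

At (0, 6): LHS = cos(6) ≈ 0.9602 ≠ RHS = cos(6) + 1 ≈ 1.96
At (6, 0): LHS = cos(6) ≈ 0.9602 ≠ RHS = cos(6) + 1 ≈ 1.96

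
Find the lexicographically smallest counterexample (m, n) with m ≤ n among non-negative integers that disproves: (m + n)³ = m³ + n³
(m, n) = (1, 1)

At (0, 0): both sides equal 0, so it holds there.
At (0, 6): both sides equal 216, so it holds there.

Substituting (1, 1) into the claim:
LHS = (1 + 1)³ = 8
RHS = 1³ + 1³ = 2

Since LHS ≠ RHS, this pair disproves the claim, and no lexicographically smaller pair (m ≤ n, non-negative integers) does.

For instance (1, 3) is also a counterexample (LHS = 64, RHS = 28), but it's lexicographically larger.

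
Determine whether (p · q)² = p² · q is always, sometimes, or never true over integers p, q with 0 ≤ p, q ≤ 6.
Sometimes true

It holds at (p, q) = (0, 0) (both sides equal 0), but fails at (p, q) = (3, 3) (LHS = 81, RHS = 27).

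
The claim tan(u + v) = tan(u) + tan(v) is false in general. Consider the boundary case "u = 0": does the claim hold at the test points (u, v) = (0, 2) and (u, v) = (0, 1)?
At (0, 2): LHS = tan(2) ≈ -2.185, RHS = tan(2) ≈ -2.185 → equal
At (0, 1): LHS = tan(1) ≈ 1.557, RHS = tan(1) ≈ 1.557 → equal

So the claim does hold at both of these boundary points, even though it is not an identity.

Answer: Yes, holds at both test points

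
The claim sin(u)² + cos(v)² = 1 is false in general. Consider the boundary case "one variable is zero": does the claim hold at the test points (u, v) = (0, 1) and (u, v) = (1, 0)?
No, fails at both test points

At (0, 1): LHS = cos(1)² ≈ 0.2919 ≠ RHS = 1
At (1, 0): LHS = sin(1)² + 1 ≈ 1.708 ≠ RHS = 1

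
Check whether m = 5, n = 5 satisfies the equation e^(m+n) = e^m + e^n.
Fails

Substituting m = 5, n = 5:

LHS = e^(5+5) = e^10 ≈ 22026.5
RHS = e^5 + e^5 = 2·e^5 ≈ 296.8

LHS ≠ RHS, so the equation does not hold at this point.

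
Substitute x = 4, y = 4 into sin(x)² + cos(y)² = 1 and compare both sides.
LHS = sin(4)² + cos(4)² = 1
RHS = 1

LHS = RHS: the two sides agree.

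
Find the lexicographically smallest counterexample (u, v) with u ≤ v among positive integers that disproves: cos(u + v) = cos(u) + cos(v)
Substituting (1, 1) into the claim:
LHS = cos(1 + 1) = cos(2) ≈ -0.4161
RHS = cos(1) + cos(1) = 2·cos(1) ≈ 1.081

Since LHS ≠ RHS, this pair disproves the claim, and no lexicographically smaller pair (u ≤ v, positive integers) does.

For instance (2, 2) is also a counterexample (LHS = cos(4) ≈ -0.6536, RHS = 2·cos(2) ≈ -0.8323), but it's lexicographically larger.

Answer: (u, v) = (1, 1)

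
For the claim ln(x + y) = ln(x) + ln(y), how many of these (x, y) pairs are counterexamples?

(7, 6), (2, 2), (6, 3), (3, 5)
3

Testing each pair:
(7, 6): LHS = ln(13) ≈ 2.565, RHS = ln(6) + ln(7) ≈ 3.738 → counterexample
(2, 2): LHS = ln(4) ≈ 1.386, RHS = 2·ln(2) ≈ 1.386 → satisfies claim
(6, 3): LHS = ln(9) ≈ 2.197, RHS = ln(3) + ln(6) ≈ 2.89 → counterexample
(3, 5): LHS = ln(8) ≈ 2.079, RHS = ln(3) + ln(5) ≈ 2.708 → counterexample

That makes 3 counterexamples.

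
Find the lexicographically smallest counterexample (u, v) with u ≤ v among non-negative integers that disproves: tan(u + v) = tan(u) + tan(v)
At (0, 3): both sides equal tan(3) ≈ -0.1425, so it holds there.
At (0, 5): both sides equal tan(5) ≈ -3.381, so it holds there.

Substituting (1, 1) into the claim:
LHS = tan(1 + 1) = tan(2) ≈ -2.185
RHS = tan(1) + tan(1) = 2·tan(1) ≈ 3.115

Since LHS ≠ RHS, this pair disproves the claim, and no lexicographically smaller pair (u ≤ v, non-negative integers) does.

For instance (4, 4) is also a counterexample (LHS = tan(8) ≈ -6.8, RHS = 2·tan(4) ≈ 2.316), but it's lexicographically larger.

Answer: (u, v) = (1, 1)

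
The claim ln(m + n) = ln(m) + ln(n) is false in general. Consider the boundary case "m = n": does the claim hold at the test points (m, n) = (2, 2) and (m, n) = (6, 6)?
Only at (2, 2)

At (2, 2): LHS = ln(4) ≈ 1.386, RHS = 2·ln(2) ≈ 1.386 → equal
At (6, 6): LHS = ln(12) ≈ 2.485 ≠ RHS = 2·ln(6) ≈ 3.584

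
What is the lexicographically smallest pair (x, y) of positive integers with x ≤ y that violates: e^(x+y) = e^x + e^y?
(x, y) = (1, 1)

Substituting (1, 1) into the claim:
LHS = e^(1+1) = e^2 ≈ 7.389
RHS = e^1 + e^1 = 2·e ≈ 5.437

Since LHS ≠ RHS, this pair disproves the claim, and no lexicographically smaller pair (x ≤ y, positive integers) does.

For instance (3, 5) is also a counterexample (LHS = e^8 ≈ 2981, RHS = e^3 + e^5 ≈ 168.5), but it's lexicographically larger.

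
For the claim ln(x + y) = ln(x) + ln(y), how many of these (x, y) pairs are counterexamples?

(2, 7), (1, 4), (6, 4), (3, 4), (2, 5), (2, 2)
5

Testing each pair:
(2, 7): LHS = ln(9) ≈ 2.197, RHS = ln(2) + ln(7) ≈ 2.639 → counterexample
(1, 4): LHS = ln(5) ≈ 1.609, RHS = ln(4) ≈ 1.386 → counterexample
(6, 4): LHS = ln(10) ≈ 2.303, RHS = ln(4) + ln(6) ≈ 3.178 → counterexample
(3, 4): LHS = ln(7) ≈ 1.946, RHS = ln(3) + ln(4) ≈ 2.485 → counterexample
(2, 5): LHS = ln(7) ≈ 1.946, RHS = ln(2) + ln(5) ≈ 2.303 → counterexample
(2, 2): LHS = ln(4) ≈ 1.386, RHS = 2·ln(2) ≈ 1.386 → satisfies claim

That makes 5 counterexamples.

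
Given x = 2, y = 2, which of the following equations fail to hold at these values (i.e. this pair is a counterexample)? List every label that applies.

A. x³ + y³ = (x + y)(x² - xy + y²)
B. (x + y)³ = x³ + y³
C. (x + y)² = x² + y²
Evaluating each claim at the given values:
A. LHS = 16, RHS = 16 → holds here (LHS = RHS)
B. LHS = 64, RHS = 16 → fails here (LHS ≠ RHS)
C. LHS = 16, RHS = 8 → fails here (LHS ≠ RHS)

Answer: B, C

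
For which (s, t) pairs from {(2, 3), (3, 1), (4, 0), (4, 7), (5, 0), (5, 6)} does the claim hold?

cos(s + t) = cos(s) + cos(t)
Testing each pair:
(2, 3): LHS = cos(5) ≈ 0.2837, RHS = cos(3) + cos(2) ≈ -1.406 → fails
(3, 1): LHS = cos(4) ≈ -0.6536, RHS = cos(3) + cos(1) ≈ -0.4497 → fails
(4, 0): LHS = cos(4) ≈ -0.6536, RHS = cos(4) + 1 ≈ 0.3464 → fails
(4, 7): LHS = cos(11) ≈ 0.004426, RHS = cos(4) + cos(7) ≈ 0.1003 → fails
(5, 0): LHS = cos(5) ≈ 0.2837, RHS = cos(5) + 1 ≈ 1.284 → fails
(5, 6): LHS = cos(11) ≈ 0.004426, RHS = cos(5) + cos(6) ≈ 1.244 → fails

No pair satisfies the claim.

Answer: None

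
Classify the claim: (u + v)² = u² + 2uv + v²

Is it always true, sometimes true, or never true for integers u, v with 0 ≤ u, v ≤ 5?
Always true

The identity holds for every pair in the range. For instance at (u, v) = (1, 5): both sides equal 36.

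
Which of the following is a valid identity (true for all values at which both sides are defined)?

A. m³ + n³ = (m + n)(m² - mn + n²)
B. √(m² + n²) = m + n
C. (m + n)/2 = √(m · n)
A: holds — e.g. at (2, 7), both sides equal 351.
B: fails at (2, 3) — LHS = √(13) ≈ 3.606, RHS = 5.
C: fails at (6, 7) — LHS = 13/2, RHS = √(42) ≈ 6.481.

Answer: A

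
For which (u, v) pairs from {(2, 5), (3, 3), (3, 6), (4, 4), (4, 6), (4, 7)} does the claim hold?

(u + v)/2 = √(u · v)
Testing each pair:
(2, 5): LHS = 7/2, RHS = √(10) ≈ 3.162 → fails
(3, 3): LHS = 3, RHS = 3 → holds
(3, 6): LHS = 9/2, RHS = 3·√(2) ≈ 4.243 → fails
(4, 4): LHS = 4, RHS = 4 → holds
(4, 6): LHS = 5, RHS = 2·√(6) ≈ 4.899 → fails
(4, 7): LHS = 11/2, RHS = 2·√(7) ≈ 5.292 → fails

2 of 6 pairs satisfy the claim.

Answer: (3, 3), (4, 4)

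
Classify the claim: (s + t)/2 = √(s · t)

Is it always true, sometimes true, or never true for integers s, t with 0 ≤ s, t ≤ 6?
Sometimes true

It holds at (s, t) = (0, 0) (both sides equal 0), but fails at (s, t) = (5, 4) (LHS = 9/2, RHS = 2·√(5) ≈ 4.472).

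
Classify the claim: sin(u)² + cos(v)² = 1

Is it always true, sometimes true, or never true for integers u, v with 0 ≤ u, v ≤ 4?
It holds at (u, v) = (4, 4) (both sides equal 1), but fails at (u, v) = (1, 3) (LHS = sin(1)² + cos(3)² ≈ 1.688, RHS = 1).

Answer: Sometimes true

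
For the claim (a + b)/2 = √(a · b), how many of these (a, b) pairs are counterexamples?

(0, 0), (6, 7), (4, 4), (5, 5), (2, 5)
Testing each pair:
(0, 0): LHS = 0, RHS = 0 → satisfies claim
(6, 7): LHS = 13/2, RHS = √(42) ≈ 6.481 → counterexample
(4, 4): LHS = 4, RHS = 4 → satisfies claim
(5, 5): LHS = 5, RHS = 5 → satisfies claim
(2, 5): LHS = 7/2, RHS = √(10) ≈ 3.162 → counterexample

That makes 2 counterexamples.

Answer: 2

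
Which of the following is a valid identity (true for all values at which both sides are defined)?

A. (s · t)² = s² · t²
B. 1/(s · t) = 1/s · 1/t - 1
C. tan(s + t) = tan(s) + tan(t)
A

A: holds — e.g. at (2, 2), both sides equal 16.
B: fails at (2, 5) — LHS = 1/10, RHS = -9/10.
C: fails at (3, 3) — LHS = tan(6) ≈ -0.291, RHS = 2·tan(3) ≈ -0.2851.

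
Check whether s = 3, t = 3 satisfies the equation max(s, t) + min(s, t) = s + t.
Substituting s = 3, t = 3:

LHS = max(3, 3) + min(3, 3) = 6
RHS = 3 + 3 = 6

LHS = RHS, so the equation holds at this point.

Answer: Holds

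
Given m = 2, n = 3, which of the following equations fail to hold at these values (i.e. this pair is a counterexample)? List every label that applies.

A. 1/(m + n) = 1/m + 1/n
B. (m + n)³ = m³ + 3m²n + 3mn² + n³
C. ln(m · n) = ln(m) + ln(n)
Evaluating each claim at the given values:
A. LHS = 1/5, RHS = 5/6 → fails here (LHS ≠ RHS)
B. LHS = 125, RHS = 125 → holds here (LHS = RHS)
C. LHS = ln(6) ≈ 1.792, RHS = ln(2) + ln(3) ≈ 1.792 → holds here (LHS = RHS)

Answer: A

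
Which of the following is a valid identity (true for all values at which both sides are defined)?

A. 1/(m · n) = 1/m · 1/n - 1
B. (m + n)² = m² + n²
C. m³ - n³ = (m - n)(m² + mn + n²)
C

A: fails at (1, 1) — LHS = 1, RHS = 0.
B: fails at (4, 4) — LHS = 64, RHS = 32.
C: holds — e.g. at (4, 4), both sides equal 0.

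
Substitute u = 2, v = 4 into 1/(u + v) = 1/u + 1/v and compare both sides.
LHS = 1/(2 + 4) = 1/6
RHS = 1/2 + 1/4 = 3/4

LHS ≠ RHS, so the equation does not hold here.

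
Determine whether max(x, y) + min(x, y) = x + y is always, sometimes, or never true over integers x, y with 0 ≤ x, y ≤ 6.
The identity holds for every pair in the range. For instance at (x, y) = (2, 3): both sides equal 5.

Answer: Always true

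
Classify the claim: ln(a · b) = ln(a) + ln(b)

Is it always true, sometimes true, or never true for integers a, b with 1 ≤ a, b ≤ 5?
Always true

The identity holds for every pair in the range. For instance at (a, b) = (2, 5): both sides equal ln(10) ≈ 2.303.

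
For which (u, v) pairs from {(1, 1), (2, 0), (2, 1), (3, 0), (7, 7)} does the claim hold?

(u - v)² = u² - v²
(1, 1), (2, 0), (3, 0), (7, 7)

Testing each pair:
(1, 1): LHS = 0, RHS = 0 → holds
(2, 0): LHS = 4, RHS = 4 → holds
(2, 1): LHS = 1, RHS = 3 → fails
(3, 0): LHS = 9, RHS = 9 → holds
(7, 7): LHS = 0, RHS = 0 → holds

4 of 5 pairs satisfy the claim.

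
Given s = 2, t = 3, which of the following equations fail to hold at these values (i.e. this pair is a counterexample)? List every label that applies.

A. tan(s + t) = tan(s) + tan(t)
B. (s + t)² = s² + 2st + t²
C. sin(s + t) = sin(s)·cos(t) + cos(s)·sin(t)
A

Evaluating each claim at the given values:
A. LHS = tan(5) ≈ -3.381, RHS = tan(2) + tan(3) ≈ -2.328 → fails here (LHS ≠ RHS)
B. LHS = 25, RHS = 25 → holds here (LHS = RHS)
C. LHS = sin(5) ≈ -0.9589, RHS = sin(2)·cos(3) + sin(3)·cos(2) ≈ -0.9589 → holds here (LHS = RHS)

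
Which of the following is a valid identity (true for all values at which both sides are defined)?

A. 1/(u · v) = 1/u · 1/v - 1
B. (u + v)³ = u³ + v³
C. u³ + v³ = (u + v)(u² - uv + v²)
A: fails at (3, 5) — LHS = 1/15, RHS = -14/15.
B: fails at (1, 3) — LHS = 64, RHS = 28.
C: holds — e.g. at (5, 8), both sides equal 637.

Answer: C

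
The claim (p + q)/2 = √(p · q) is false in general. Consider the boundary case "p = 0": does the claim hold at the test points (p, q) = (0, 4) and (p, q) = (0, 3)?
At (0, 4): LHS = 2 ≠ RHS = 0
At (0, 3): LHS = 3/2 ≠ RHS = 0

Answer: No, fails at both test points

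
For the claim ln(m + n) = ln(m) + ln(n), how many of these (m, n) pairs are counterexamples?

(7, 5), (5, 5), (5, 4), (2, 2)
3

Testing each pair:
(7, 5): LHS = ln(12) ≈ 2.485, RHS = ln(5) + ln(7) ≈ 3.555 → counterexample
(5, 5): LHS = ln(10) ≈ 2.303, RHS = 2·ln(5) ≈ 3.219 → counterexample
(5, 4): LHS = ln(9) ≈ 2.197, RHS = ln(4) + ln(5) ≈ 2.996 → counterexample
(2, 2): LHS = ln(4) ≈ 1.386, RHS = 2·ln(2) ≈ 1.386 → satisfies claim

That makes 3 counterexamples.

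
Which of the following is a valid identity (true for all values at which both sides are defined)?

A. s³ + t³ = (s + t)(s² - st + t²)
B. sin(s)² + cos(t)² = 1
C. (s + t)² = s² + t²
A: holds — e.g. at (1, 2), both sides equal 9.
B: fails at (3, 7) — LHS = sin(3)² + cos(7)² ≈ 0.5883, RHS = 1.
C: fails at (5, 5) — LHS = 100, RHS = 50.

Answer: A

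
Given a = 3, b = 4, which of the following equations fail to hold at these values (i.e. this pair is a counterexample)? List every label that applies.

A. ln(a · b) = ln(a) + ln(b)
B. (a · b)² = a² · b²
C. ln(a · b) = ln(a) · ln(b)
Evaluating each claim at the given values:
A. LHS = ln(12) ≈ 2.485, RHS = ln(3) + ln(4) ≈ 2.485 → holds here (LHS = RHS)
B. LHS = 144, RHS = 144 → holds here (LHS = RHS)
C. LHS = ln(12) ≈ 2.485, RHS = ln(3)·ln(4) ≈ 1.523 → fails here (LHS ≠ RHS)

Answer: C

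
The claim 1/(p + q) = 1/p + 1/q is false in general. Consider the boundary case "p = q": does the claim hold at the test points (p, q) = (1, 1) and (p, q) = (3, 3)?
At (1, 1): LHS = 1/2 ≠ RHS = 2
At (3, 3): LHS = 1/6 ≠ RHS = 2/3

Answer: No, fails at both test points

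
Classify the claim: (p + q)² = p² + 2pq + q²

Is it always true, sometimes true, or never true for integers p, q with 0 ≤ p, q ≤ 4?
Always true

The identity holds for every pair in the range. For instance at (p, q) = (3, 4): both sides equal 49.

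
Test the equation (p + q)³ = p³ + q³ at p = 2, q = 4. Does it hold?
Substituting p = 2, q = 4:

LHS = (2 + 4)³ = 216
RHS = 2³ + 4³ = 72

LHS ≠ RHS, so the equation does not hold at this point.

Answer: Fails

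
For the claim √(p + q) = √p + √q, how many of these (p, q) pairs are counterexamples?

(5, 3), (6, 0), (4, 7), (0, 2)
2

Testing each pair:
(5, 3): LHS = 2·√(2) ≈ 2.828, RHS = √(3) + √(5) ≈ 3.968 → counterexample
(6, 0): LHS = √(6) ≈ 2.449, RHS = √(6) ≈ 2.449 → satisfies claim
(4, 7): LHS = √(11) ≈ 3.317, RHS = 2 + √(7) ≈ 4.646 → counterexample
(0, 2): LHS = √(2) ≈ 1.414, RHS = √(2) ≈ 1.414 → satisfies claim

That makes 2 counterexamples.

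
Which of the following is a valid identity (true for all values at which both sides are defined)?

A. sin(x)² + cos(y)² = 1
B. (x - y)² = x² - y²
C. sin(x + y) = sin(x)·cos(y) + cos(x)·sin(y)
A: fails at (3, 7) — LHS = sin(3)² + cos(7)² ≈ 0.5883, RHS = 1.
B: fails at (2, 4) — LHS = 4, RHS = -12.
C: holds — e.g. at (4, 5), both sides equal sin(9) ≈ 0.4121.

Answer: C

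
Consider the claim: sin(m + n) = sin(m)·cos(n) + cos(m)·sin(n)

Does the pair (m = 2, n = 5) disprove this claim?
No

Substituting m = 2, n = 5:
LHS = sin(2 + 5) = sin(7) ≈ 0.657
RHS = sin(2)·cos(5) + cos(2)·sin(5) = sin(2)·cos(5) + sin(5)·cos(2) ≈ 0.657

The sides agree, so this pair does not disprove the claim.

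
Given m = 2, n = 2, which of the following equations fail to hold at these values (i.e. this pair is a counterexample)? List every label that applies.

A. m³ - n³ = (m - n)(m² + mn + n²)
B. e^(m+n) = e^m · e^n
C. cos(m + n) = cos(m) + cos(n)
Evaluating each claim at the given values:
A. LHS = 0, RHS = 0 → holds here (LHS = RHS)
B. LHS = e^4 ≈ 54.6, RHS = e^4 ≈ 54.6 → holds here (LHS = RHS)
C. LHS = cos(4) ≈ -0.6536, RHS = 2·cos(2) ≈ -0.8323 → fails here (LHS ≠ RHS)

Answer: C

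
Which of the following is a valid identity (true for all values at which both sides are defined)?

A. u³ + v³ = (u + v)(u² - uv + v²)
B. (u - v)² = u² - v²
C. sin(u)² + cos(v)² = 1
A

A: holds — e.g. at (2, 4), both sides equal 72.
B: fails at (2, 5) — LHS = 9, RHS = -21.
C: fails at (0, 1) — LHS = cos(1)² ≈ 0.2919, RHS = 1.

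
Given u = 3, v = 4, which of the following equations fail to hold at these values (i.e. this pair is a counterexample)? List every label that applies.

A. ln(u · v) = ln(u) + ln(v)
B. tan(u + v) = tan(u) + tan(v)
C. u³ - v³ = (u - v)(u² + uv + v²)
Evaluating each claim at the given values:
A. LHS = ln(12) ≈ 2.485, RHS = ln(3) + ln(4) ≈ 2.485 → holds here (LHS = RHS)
B. LHS = tan(7) ≈ 0.8714, RHS = tan(3) + tan(4) ≈ 1.015 → fails here (LHS ≠ RHS)
C. LHS = -37, RHS = -37 → holds here (LHS = RHS)

Answer: B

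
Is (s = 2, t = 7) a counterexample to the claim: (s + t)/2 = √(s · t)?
Substituting s = 2, t = 7:
LHS = (2 + 7)/2 = 9/2
RHS = √(2 · 7) = √(14) ≈ 3.742

Since LHS ≠ RHS, this pair disproves the claim.

Answer: Yes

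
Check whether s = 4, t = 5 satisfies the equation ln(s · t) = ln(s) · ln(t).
Fails

Substituting s = 4, t = 5:

LHS = ln(4 · 5) = ln(20) ≈ 2.996
RHS = ln(4) · ln(5) ≈ 2.231

LHS ≠ RHS, so the equation does not hold at this point.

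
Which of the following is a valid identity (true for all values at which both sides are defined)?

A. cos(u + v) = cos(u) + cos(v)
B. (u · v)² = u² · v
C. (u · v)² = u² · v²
A: fails at (1, 2) — LHS = cos(3) ≈ -0.99, RHS = cos(2) + cos(1) ≈ 0.1242.
B: fails at (3, 4) — LHS = 144, RHS = 36.
C: holds — e.g. at (1, 5), both sides equal 25.

Answer: C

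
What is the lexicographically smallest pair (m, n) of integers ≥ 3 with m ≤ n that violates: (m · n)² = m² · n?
Substituting (3, 3) into the claim:
LHS = (3 · 3)² = 81
RHS = 3² · 3 = 27

Since LHS ≠ RHS, this pair disproves the claim, and no lexicographically smaller pair (m ≤ n, integers ≥ 3) does.

For instance (5, 9) is also a counterexample (LHS = 2025, RHS = 225), but it's lexicographically larger.

Answer: (m, n) = (3, 3)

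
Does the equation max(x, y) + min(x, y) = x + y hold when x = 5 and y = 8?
Substituting x = 5, y = 8:

LHS = max(5, 8) + min(5, 8) = 13
RHS = 5 + 8 = 13

LHS = RHS, so the equation holds at this point.

Answer: Holds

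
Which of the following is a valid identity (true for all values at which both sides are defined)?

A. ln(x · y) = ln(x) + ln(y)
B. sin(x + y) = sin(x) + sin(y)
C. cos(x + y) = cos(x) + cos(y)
A: holds — e.g. at (4, 5), both sides equal ln(20) ≈ 2.996.
B: fails at (1, 1) — LHS = sin(2) ≈ 0.9093, RHS = 2·sin(1) ≈ 1.683.
C: fails at (4, 6) — LHS = cos(10) ≈ -0.8391, RHS = cos(4) + cos(6) ≈ 0.3065.

Answer: A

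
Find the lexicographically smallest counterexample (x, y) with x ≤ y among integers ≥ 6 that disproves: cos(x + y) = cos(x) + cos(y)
Substituting (6, 6) into the claim:
LHS = cos(6 + 6) = cos(12) ≈ 0.8439
RHS = cos(6) + cos(6) = 2·cos(6) ≈ 1.92

Since LHS ≠ RHS, this pair disproves the claim, and no lexicographically smaller pair (x ≤ y, integers ≥ 6) does.

For instance (10, 11) is also a counterexample (LHS = cos(21) ≈ -0.5477, RHS = cos(10) + cos(11) ≈ -0.8346), but it's lexicographically larger.

Answer: (x, y) = (6, 6)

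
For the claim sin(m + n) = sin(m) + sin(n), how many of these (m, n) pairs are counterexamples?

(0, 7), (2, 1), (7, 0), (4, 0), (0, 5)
Testing each pair:
(0, 7): LHS = sin(7) ≈ 0.657, RHS = sin(7) ≈ 0.657 → satisfies claim
(2, 1): LHS = sin(3) ≈ 0.1411, RHS = sin(1) + sin(2) ≈ 1.751 → counterexample
(7, 0): LHS = sin(7) ≈ 0.657, RHS = sin(7) ≈ 0.657 → satisfies claim
(4, 0): LHS = sin(4) ≈ -0.7568, RHS = sin(4) ≈ -0.7568 → satisfies claim
(0, 5): LHS = sin(5) ≈ -0.9589, RHS = sin(5) ≈ -0.9589 → satisfies claim

That makes 1 counterexample.

Answer: 1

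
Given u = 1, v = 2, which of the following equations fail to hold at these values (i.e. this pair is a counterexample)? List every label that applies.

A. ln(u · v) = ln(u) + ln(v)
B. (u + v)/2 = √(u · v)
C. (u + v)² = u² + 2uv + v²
B

Evaluating each claim at the given values:
A. LHS = ln(2) ≈ 0.6931, RHS = ln(2) ≈ 0.6931 → holds here (LHS = RHS)
B. LHS = 3/2, RHS = √(2) ≈ 1.414 → fails here (LHS ≠ RHS)
C. LHS = 9, RHS = 9 → holds here (LHS = RHS)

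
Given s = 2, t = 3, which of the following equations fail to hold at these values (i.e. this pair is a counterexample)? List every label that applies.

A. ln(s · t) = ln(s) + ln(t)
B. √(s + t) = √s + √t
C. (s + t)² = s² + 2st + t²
B

Evaluating each claim at the given values:
A. LHS = ln(6) ≈ 1.792, RHS = ln(2) + ln(3) ≈ 1.792 → holds here (LHS = RHS)
B. LHS = √(5) ≈ 2.236, RHS = √(2) + √(3) ≈ 3.146 → fails here (LHS ≠ RHS)
C. LHS = 25, RHS = 25 → holds here (LHS = RHS)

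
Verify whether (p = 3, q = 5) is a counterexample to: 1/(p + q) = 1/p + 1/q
Substituting p = 3, q = 5:
LHS = 1/(3 + 5) = 1/8
RHS = 1/3 + 1/5 = 8/15

Since LHS ≠ RHS, this pair disproves the claim.

Answer: Yes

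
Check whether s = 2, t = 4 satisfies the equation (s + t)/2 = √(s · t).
Substituting s = 2, t = 4:

LHS = (2 + 4)/2 = 3
RHS = √(2 · 4) = 2·√(2) ≈ 2.828

LHS ≠ RHS, so the equation does not hold at this point.

Answer: Fails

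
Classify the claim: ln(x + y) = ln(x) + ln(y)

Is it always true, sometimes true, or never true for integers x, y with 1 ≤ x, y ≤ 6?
It holds at (x, y) = (2, 2) (both sides equal ln(4) ≈ 1.386), but fails at (x, y) = (1, 3) (LHS = ln(4) ≈ 1.386, RHS = ln(3) ≈ 1.099).

Answer: Sometimes true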